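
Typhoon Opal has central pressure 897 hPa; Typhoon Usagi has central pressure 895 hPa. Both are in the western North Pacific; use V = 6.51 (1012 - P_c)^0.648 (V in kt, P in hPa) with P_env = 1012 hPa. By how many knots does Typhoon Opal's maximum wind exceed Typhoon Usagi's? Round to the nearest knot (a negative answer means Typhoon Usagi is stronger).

-2 kt

Typhoon Opal: ΔP = 115; V ≈ 6.51 × 115^0.648 ≈ 140.90 kt.
Typhoon Usagi: ΔP = 117; V ≈ 6.51 × 117^0.648 ≈ 142.48 kt.
Difference ≈ 140.90 − 142.48 = -1.58 → -2 kt.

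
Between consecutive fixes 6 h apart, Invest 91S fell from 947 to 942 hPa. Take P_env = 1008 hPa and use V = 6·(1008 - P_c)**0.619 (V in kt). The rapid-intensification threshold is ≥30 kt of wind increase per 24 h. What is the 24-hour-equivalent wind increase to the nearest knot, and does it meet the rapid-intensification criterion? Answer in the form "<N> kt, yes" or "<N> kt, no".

15 kt, no

V₁: ΔP = 61, V ≈ 6 × 61^0.619 ≈ 76.43 kt.
V₂: ΔP = 66, V ≈ 6 × 66^0.619 ≈ 80.25 kt.
ΔV over 6 h = 3.82 kt → 24 h equivalent = 3.82 × 24/6 ≈ 15.28 kt.
15 kt < 30 kt ⇒ not rapid intensification.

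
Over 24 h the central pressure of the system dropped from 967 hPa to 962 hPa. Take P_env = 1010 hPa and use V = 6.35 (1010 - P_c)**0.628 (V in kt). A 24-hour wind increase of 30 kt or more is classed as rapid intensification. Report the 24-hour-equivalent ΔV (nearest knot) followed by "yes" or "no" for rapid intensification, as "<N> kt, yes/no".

5 kt, no

V₁: ΔP = 43, V ≈ 6.35 × 43^0.628 ≈ 67.39 kt.
V₂: ΔP = 48, V ≈ 6.35 × 48^0.628 ≈ 72.21 kt.
ΔV over 24 h = 4.82 kt → 24 h equivalent = 4.82 × 24/24 ≈ 4.82 kt.
5 kt < 30 kt ⇒ not rapid intensification.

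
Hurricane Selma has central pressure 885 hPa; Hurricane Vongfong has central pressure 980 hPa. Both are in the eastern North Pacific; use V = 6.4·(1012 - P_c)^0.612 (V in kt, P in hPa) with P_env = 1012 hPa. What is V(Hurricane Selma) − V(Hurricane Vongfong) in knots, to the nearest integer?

Hurricane Selma: ΔP = 127; V ≈ 6.4 × 127^0.612 ≈ 124.08 kt.
Hurricane Vongfong: ΔP = 32; V ≈ 6.4 × 32^0.612 ≈ 53.37 kt.
Difference ≈ 124.08 − 53.37 = 70.71 → 71 kt.

71 kt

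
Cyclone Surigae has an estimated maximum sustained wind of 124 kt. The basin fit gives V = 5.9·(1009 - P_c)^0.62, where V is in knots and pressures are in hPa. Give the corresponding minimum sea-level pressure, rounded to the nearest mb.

ΔP = (V / 5.9)^(1/0.62) = (124/5.9)^1.613.
124/5.9 = 21.017; 21.017^1.613 ≈ 135.89 mb.
P_c = 1009 − 135.89 = 873.11 ≈ 873 mb.

873 mb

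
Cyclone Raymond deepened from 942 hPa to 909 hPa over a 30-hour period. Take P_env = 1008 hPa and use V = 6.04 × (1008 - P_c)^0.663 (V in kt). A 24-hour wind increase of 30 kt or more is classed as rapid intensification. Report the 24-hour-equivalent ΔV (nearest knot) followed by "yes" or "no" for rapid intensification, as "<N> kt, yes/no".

24 kt, no

V₁: ΔP = 66, V ≈ 6.04 × 66^0.663 ≈ 97.14 kt.
V₂: ΔP = 99, V ≈ 6.04 × 99^0.663 ≈ 127.10 kt.
ΔV over 30 h = 29.96 kt → 24 h equivalent = 29.96 × 24/30 ≈ 23.97 kt.
24 kt < 30 kt ⇒ not rapid intensification.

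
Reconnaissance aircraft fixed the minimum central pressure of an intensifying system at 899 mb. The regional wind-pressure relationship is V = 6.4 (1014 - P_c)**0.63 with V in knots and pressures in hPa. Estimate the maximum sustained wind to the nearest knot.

127 kt

ΔP = 1014 − 899 = 115 mb.
115^0.63 ≈ 19.872.
V ≈ 6.4 × 19.872 ≈ 127.2 kt.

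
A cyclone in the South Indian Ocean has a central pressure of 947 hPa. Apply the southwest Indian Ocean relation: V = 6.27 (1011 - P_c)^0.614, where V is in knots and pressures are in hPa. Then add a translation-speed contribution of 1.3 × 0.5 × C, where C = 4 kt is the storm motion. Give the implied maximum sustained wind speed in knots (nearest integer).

83 kt

ΔP = 1011 − 947 = 64 hPa.
64^0.614 ≈ 12.853.
V ≈ 6.27 × 12.853 ≈ 80.6 kt.
Translation term: 1.3 × 0.5 × 4 = 2.6 kt.
Corrected V ≈ 83.2 kt → 83 kt.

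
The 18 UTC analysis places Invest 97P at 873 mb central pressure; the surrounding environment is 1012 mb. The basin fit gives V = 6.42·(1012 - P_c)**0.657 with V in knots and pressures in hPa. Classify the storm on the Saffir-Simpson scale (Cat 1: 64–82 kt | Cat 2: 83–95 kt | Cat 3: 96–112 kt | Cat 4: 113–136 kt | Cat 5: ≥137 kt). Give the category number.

5

ΔP = 1012 − 873 = 139 mb.
V ≈ 6.42 × 139^0.657 = 6.42 × 25.58 ≈ 164 kt.
164 kt falls in the Category 5 band.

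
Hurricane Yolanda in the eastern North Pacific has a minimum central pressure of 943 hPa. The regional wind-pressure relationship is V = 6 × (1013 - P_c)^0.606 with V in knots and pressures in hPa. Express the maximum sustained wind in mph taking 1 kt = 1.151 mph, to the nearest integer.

91 mph

ΔP = 1013 − 943 = 70 hPa.
V ≈ 6 × 70^0.606 = 6 × 13.126 ≈ 78.755 kt.
78.755 × 1.151 ≈ 90.65 mph → 91 mph.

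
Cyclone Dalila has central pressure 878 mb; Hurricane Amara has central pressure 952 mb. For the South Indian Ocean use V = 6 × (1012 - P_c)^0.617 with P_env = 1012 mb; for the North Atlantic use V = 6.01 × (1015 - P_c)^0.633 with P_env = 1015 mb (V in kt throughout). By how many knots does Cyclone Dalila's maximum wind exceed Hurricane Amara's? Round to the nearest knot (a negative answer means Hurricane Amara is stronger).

Cyclone Dalila: ΔP = 134; V ≈ 6 × 134^0.617 ≈ 123.19 kt.
Hurricane Amara: ΔP = 63; V ≈ 6.01 × 63^0.633 ≈ 82.77 kt.
Difference ≈ 123.19 − 82.77 = 40.42 → 40 kt.

40 kt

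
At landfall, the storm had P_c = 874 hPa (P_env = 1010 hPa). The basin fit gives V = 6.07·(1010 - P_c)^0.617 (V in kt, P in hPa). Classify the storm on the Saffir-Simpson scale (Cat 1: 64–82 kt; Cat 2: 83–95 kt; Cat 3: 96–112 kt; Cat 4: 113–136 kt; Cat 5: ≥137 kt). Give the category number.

ΔP = 1010 − 874 = 136 hPa.
V ≈ 6.07 × 136^0.617 = 6.07 × 20.72 ≈ 126 kt.
126 kt falls in the Category 4 band.

4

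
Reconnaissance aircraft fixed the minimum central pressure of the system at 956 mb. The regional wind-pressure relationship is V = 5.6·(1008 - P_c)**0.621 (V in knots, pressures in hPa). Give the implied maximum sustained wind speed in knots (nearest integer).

65 kt

ΔP = 1008 − 956 = 52 mb.
52^0.621 ≈ 11.632.
V ≈ 5.6 × 11.632 ≈ 65.1 kt.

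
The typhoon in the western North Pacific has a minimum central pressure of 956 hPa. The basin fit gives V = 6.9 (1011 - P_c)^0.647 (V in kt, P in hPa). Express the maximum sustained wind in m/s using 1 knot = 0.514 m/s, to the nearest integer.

ΔP = 1011 − 956 = 55 hPa.
V ≈ 6.9 × 55^0.647 = 6.9 × 13.366 ≈ 92.228 kt.
92.228 × 0.514 ≈ 47.41 m/s → 47 m/s.

47 m/s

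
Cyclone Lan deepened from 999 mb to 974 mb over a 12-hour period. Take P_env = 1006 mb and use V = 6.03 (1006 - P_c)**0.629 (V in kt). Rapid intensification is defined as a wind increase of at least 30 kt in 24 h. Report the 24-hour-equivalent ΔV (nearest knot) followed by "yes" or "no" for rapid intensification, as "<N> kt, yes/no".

66 kt, yes

V₁: ΔP = 7, V ≈ 6.03 × 7^0.629 ≈ 20.51 kt.
V₂: ΔP = 32, V ≈ 6.03 × 32^0.629 ≈ 53.34 kt.
ΔV over 12 h = 32.83 kt → 24 h equivalent = 32.83 × 24/12 ≈ 65.66 kt.
66 kt ≥ 30 kt ⇒ rapid intensification.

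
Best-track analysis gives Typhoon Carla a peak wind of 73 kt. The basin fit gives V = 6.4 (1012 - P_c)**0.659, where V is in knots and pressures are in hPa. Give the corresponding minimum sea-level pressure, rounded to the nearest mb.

972 mb

ΔP = (V / 6.4)^(1/0.659) = (73/6.4)^1.517.
73/6.4 = 11.406; 11.406^1.517 ≈ 40.19 mb.
P_c = 1012 − 40.19 = 971.81 ≈ 972 mb.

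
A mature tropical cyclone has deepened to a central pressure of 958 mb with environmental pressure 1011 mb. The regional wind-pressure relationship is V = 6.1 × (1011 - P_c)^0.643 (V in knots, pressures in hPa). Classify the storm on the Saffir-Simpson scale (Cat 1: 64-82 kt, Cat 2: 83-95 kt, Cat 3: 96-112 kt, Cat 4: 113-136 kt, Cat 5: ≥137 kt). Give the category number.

1

ΔP = 1011 − 958 = 53 mb.
V ≈ 6.1 × 53^0.643 = 6.1 × 12.84 ≈ 78 kt.
78 kt falls in the Category 1 band.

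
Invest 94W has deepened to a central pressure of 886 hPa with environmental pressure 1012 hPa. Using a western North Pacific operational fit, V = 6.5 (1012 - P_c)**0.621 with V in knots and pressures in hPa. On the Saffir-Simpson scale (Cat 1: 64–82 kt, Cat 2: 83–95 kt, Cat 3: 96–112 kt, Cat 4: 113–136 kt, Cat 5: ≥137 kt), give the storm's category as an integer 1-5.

4

ΔP = 1012 − 886 = 126 hPa.
V ≈ 6.5 × 126^0.621 = 6.5 × 20.15 ≈ 131 kt.
131 kt falls in the Category 4 band.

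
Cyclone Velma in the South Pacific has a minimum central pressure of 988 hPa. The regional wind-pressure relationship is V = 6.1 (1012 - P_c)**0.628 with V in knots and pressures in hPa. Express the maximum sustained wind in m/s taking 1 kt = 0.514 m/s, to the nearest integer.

ΔP = 1012 − 988 = 24 hPa.
V ≈ 6.1 × 24^0.628 = 6.1 × 7.358 ≈ 44.885 kt.
44.885 × 0.514 ≈ 23.07 m/s → 23 m/s.

23 m/s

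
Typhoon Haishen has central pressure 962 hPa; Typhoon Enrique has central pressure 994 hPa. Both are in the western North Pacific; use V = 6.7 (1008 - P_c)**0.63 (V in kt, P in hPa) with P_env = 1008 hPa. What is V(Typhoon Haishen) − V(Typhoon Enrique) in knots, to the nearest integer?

39 kt

Typhoon Haishen: ΔP = 46; V ≈ 6.7 × 46^0.63 ≈ 74.75 kt.
Typhoon Enrique: ΔP = 14; V ≈ 6.7 × 14^0.63 ≈ 35.33 kt.
Difference ≈ 74.75 − 35.33 = 39.42 → 39 kt.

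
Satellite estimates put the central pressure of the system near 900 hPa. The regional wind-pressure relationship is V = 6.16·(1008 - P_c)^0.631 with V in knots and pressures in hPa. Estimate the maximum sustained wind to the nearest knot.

118 kt

ΔP = 1008 − 900 = 108 hPa.
108^0.631 ≈ 19.191.
V ≈ 6.16 × 19.191 ≈ 118.2 kt.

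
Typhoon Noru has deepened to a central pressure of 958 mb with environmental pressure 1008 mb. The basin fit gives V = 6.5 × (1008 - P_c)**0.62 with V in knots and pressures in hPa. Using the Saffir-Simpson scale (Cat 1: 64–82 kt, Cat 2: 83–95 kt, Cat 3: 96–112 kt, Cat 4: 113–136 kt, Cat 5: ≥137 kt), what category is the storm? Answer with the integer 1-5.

1

ΔP = 1008 − 958 = 50 mb.
V ≈ 6.5 × 50^0.62 = 6.5 × 11.31 ≈ 73 kt.
73 kt falls in the Category 1 band.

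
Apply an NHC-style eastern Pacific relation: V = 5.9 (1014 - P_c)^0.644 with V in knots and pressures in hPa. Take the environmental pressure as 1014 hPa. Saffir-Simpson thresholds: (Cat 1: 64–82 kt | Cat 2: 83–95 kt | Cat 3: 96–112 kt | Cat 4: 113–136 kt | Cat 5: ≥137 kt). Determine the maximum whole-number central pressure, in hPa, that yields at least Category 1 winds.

973 hPa

Category 1 begins at V = 64 kt.
Required ΔP = (64/5.9)^(1/0.644) = 10.847^1.553 ≈ 40.52 hPa.
P_c ≤ 1014 − 40.52 = 973.48, so the highest integer P_c is 973 hPa.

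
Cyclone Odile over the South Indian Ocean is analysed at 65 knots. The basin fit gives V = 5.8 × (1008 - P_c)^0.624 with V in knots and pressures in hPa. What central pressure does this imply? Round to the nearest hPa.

ΔP = (V / 5.8)^(1/0.624) = (65/5.8)^1.603.
65/5.8 = 11.207; 11.207^1.603 ≈ 48.07 hPa.
P_c = 1008 − 48.07 = 959.93 ≈ 960 hPa.

960 hPa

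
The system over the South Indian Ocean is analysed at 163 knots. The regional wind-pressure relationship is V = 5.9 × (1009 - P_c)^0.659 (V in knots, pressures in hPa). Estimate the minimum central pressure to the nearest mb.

ΔP = (V / 5.9)^(1/0.659) = (163/5.9)^1.517.
163/5.9 = 27.627; 27.627^1.517 ≈ 153.87 mb.
P_c = 1009 − 153.87 = 855.13 ≈ 855 mb.

855 mb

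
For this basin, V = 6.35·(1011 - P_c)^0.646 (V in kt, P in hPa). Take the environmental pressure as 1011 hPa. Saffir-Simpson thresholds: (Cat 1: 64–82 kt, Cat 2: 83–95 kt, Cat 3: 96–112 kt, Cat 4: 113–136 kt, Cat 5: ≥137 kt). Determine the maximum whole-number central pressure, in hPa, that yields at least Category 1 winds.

Category 1 begins at V = 64 kt.
Required ΔP = (64/6.35)^(1/0.646) = 10.079^1.548 ≈ 35.75 hPa.
P_c ≤ 1011 − 35.75 = 975.25, so the highest integer P_c is 975 hPa.

975 hPa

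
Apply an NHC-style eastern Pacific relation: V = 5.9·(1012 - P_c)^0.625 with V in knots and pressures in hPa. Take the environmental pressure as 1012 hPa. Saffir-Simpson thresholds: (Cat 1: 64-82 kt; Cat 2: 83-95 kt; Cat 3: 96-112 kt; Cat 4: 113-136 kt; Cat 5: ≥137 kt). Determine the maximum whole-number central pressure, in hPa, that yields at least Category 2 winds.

943 hPa

Category 2 begins at V = 83 kt.
Required ΔP = (83/5.9)^(1/0.625) = 14.068^1.600 ≈ 68.73 hPa.
P_c ≤ 1012 − 68.73 = 943.27, so the highest integer P_c is 943 hPa.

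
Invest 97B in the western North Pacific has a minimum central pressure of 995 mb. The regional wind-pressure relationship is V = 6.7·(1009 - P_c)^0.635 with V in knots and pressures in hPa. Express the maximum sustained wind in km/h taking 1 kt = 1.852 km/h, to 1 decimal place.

66.3 km/h

ΔP = 1009 − 995 = 14 mb.
V ≈ 6.7 × 14^0.635 = 6.7 × 5.343 ≈ 35.799 kt.
35.799 × 1.852 ≈ 66.30 km/h → 66.3 km/h.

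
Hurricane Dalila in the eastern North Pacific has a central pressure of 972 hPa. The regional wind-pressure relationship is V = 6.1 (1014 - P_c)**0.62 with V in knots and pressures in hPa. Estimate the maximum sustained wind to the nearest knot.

62 kt

ΔP = 1014 − 972 = 42 hPa.
42^0.62 ≈ 10.149.
V ≈ 6.1 × 10.149 ≈ 61.9 kt.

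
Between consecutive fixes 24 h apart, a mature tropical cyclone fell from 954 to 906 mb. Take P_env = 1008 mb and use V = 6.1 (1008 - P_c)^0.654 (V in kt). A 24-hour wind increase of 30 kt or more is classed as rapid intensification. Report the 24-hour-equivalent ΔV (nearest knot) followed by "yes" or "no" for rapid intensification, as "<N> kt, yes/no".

V₁: ΔP = 54, V ≈ 6.1 × 54^0.654 ≈ 82.85 kt.
V₂: ΔP = 102, V ≈ 6.1 × 102^0.654 ≈ 125.59 kt.
ΔV over 24 h = 42.74 kt → 24 h equivalent = 42.74 × 24/24 ≈ 42.74 kt.
43 kt ≥ 30 kt ⇒ rapid intensification.

43 kt, yes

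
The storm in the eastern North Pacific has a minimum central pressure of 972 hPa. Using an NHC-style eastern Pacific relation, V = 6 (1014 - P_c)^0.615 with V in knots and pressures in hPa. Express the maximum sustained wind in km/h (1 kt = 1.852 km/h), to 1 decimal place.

110.7 km/h

ΔP = 1014 − 972 = 42 hPa.
V ≈ 6 × 42^0.615 = 6 × 9.961 ≈ 59.765 kt.
59.765 × 1.852 ≈ 110.69 km/h → 110.7 km/h.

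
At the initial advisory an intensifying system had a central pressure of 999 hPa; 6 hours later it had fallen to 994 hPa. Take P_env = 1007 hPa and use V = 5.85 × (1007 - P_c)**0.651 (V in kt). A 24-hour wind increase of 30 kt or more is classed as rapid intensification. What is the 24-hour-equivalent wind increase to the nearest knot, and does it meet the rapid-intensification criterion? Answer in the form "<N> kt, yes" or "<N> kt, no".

V₁: ΔP = 8, V ≈ 5.85 × 8^0.651 ≈ 22.65 kt.
V₂: ΔP = 13, V ≈ 5.85 × 13^0.651 ≈ 31.07 kt.
ΔV over 6 h = 8.42 kt → 24 h equivalent = 8.42 × 24/6 ≈ 33.68 kt.
34 kt ≥ 30 kt ⇒ rapid intensification.

34 kt, yes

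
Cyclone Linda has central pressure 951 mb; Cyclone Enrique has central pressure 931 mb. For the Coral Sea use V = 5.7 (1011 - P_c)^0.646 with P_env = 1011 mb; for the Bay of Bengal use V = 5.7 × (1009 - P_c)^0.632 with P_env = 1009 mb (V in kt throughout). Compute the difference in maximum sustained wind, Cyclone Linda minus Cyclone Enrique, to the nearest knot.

-9 kt

Cyclone Linda: ΔP = 60; V ≈ 5.7 × 60^0.646 ≈ 80.27 kt.
Cyclone Enrique: ΔP = 78; V ≈ 5.7 × 78^0.632 ≈ 89.47 kt.
Difference ≈ 80.27 − 89.47 = -9.20 → -9 kt.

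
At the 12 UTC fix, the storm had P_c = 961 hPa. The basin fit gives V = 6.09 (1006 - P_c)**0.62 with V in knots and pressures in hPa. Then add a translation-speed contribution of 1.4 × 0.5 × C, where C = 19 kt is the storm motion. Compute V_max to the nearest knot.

ΔP = 1006 − 961 = 45 hPa.
45^0.62 ≈ 10.592.
V ≈ 6.09 × 10.592 ≈ 64.5 kt.
Translation term: 1.4 × 0.5 × 19 = 13.3 kt.
Corrected V ≈ 77.8 kt → 78 kt.

78 kt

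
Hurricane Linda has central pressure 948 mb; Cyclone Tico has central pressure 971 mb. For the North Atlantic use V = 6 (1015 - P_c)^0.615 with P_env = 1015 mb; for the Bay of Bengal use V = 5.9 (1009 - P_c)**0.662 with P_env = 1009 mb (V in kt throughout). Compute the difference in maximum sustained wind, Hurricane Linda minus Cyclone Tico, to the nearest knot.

14 kt

Hurricane Linda: ΔP = 67; V ≈ 6 × 67^0.615 ≈ 79.65 kt.
Cyclone Tico: ΔP = 38; V ≈ 5.9 × 38^0.662 ≈ 65.56 kt.
Difference ≈ 79.65 − 65.56 = 14.09 → 14 kt.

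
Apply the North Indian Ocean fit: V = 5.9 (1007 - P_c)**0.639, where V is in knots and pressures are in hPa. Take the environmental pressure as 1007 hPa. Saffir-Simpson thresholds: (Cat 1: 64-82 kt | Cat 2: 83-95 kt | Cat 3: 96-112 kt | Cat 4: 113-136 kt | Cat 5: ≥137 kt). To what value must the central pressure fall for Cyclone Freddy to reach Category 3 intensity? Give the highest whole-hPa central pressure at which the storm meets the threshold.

Category 3 begins at V = 96 kt.
Required ΔP = (96/5.9)^(1/0.639) = 16.271^1.565 ≈ 78.67 hPa.
P_c ≤ 1007 − 78.67 = 928.33, so the highest integer P_c is 928 hPa.

928 hPa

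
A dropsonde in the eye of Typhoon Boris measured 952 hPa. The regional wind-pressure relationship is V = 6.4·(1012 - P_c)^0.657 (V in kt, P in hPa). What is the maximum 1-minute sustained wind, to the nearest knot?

ΔP = 1012 − 952 = 60 hPa.
60^0.657 ≈ 14.731.
V ≈ 6.4 × 14.731 ≈ 94.3 kt.

94 kt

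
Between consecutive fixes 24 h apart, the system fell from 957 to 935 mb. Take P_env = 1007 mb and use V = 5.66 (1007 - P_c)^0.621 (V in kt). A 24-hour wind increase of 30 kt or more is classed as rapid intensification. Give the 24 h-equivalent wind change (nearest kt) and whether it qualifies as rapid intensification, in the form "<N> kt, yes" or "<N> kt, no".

V₁: ΔP = 50, V ≈ 5.66 × 50^0.621 ≈ 64.25 kt.
V₂: ΔP = 72, V ≈ 5.66 × 72^0.621 ≈ 80.58 kt.
ΔV over 24 h = 16.33 kt → 24 h equivalent = 16.33 × 24/24 ≈ 16.33 kt.
16 kt < 30 kt ⇒ not rapid intensification.

16 kt, no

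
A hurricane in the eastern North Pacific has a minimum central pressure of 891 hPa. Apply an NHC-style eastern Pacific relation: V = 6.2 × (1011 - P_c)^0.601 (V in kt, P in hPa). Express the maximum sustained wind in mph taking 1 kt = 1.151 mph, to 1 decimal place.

ΔP = 1011 − 891 = 120 hPa.
V ≈ 6.2 × 120^0.601 = 6.2 × 17.766 ≈ 110.149 kt.
110.149 × 1.151 ≈ 126.78 mph → 126.8 mph.

126.8 mph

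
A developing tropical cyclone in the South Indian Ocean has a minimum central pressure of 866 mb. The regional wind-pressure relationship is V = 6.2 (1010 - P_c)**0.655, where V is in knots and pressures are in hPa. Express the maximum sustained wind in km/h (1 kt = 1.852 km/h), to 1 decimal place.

297.7 km/h

ΔP = 1010 − 866 = 144 mb.
V ≈ 6.2 × 144^0.655 = 6.2 × 25.926 ≈ 160.738 kt.
160.738 × 1.852 ≈ 297.69 km/h → 297.7 km/h.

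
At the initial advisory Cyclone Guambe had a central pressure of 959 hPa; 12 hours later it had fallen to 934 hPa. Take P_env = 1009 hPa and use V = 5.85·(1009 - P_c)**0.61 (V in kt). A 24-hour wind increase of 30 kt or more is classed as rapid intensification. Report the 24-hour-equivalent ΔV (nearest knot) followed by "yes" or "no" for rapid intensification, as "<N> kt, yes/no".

V₁: ΔP = 50, V ≈ 5.85 × 50^0.61 ≈ 63.61 kt.
V₂: ΔP = 75, V ≈ 5.85 × 75^0.61 ≈ 81.46 kt.
ΔV over 12 h = 17.85 kt → 24 h equivalent = 17.85 × 24/12 ≈ 35.70 kt.
36 kt ≥ 30 kt ⇒ rapid intensification.

36 kt, yes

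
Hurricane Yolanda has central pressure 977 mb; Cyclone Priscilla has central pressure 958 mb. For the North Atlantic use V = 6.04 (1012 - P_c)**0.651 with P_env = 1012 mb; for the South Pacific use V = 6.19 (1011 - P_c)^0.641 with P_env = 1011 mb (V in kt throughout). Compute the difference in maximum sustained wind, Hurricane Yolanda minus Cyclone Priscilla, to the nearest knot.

-18 kt

Hurricane Yolanda: ΔP = 35; V ≈ 6.04 × 35^0.651 ≈ 61.13 kt.
Cyclone Priscilla: ΔP = 53; V ≈ 6.19 × 53^0.641 ≈ 78.88 kt.
Difference ≈ 61.13 − 78.88 = -17.75 → -18 kt.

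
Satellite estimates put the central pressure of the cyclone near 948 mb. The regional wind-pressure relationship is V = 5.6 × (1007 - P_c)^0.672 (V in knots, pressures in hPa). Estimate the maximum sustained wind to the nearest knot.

87 kt

ΔP = 1007 − 948 = 59 mb.
59^0.672 ≈ 15.489.
V ≈ 5.6 × 15.489 ≈ 86.7 kt.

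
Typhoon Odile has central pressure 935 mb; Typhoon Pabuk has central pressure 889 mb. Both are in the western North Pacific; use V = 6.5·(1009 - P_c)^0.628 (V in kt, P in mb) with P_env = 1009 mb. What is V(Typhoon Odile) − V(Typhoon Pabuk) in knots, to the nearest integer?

-34 kt

Typhoon Odile: ΔP = 74; V ≈ 6.5 × 74^0.628 ≈ 97.00 kt.
Typhoon Pabuk: ΔP = 120; V ≈ 6.5 × 120^0.628 ≈ 131.41 kt.
Difference ≈ 97.00 − 131.41 = -34.41 → -34 kt.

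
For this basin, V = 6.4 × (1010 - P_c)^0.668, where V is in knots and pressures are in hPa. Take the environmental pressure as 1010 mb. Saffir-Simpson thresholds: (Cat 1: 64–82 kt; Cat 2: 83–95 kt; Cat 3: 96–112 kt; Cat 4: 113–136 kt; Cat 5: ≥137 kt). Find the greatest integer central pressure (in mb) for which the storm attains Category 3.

952 mb

Category 3 begins at V = 96 kt.
Required ΔP = (96/6.4)^(1/0.668) = 15.000^1.497 ≈ 57.63 mb.
P_c ≤ 1010 − 57.63 = 952.37, so the highest integer P_c is 952 mb.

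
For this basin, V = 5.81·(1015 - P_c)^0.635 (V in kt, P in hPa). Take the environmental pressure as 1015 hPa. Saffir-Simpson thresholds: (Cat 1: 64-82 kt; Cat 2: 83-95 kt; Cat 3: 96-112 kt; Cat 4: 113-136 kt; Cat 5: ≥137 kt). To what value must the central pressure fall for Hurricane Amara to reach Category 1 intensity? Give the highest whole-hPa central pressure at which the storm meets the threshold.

971 hPa

Category 1 begins at V = 64 kt.
Required ΔP = (64/5.81)^(1/0.635) = 11.015^1.575 ≈ 43.75 hPa.
P_c ≤ 1015 − 43.75 = 971.25, so the highest integer P_c is 971 hPa.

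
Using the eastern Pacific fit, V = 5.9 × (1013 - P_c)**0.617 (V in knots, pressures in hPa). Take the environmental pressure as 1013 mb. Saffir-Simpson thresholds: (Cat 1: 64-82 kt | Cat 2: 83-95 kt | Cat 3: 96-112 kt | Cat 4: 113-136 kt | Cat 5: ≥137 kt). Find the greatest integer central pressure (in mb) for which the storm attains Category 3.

921 mb

Category 3 begins at V = 96 kt.
Required ΔP = (96/5.9)^(1/0.617) = 16.271^1.621 ≈ 91.92 mb.
P_c ≤ 1013 − 91.92 = 921.08, so the highest integer P_c is 921 mb.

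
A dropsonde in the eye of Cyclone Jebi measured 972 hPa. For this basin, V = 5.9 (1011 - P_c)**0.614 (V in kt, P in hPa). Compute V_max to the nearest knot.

ΔP = 1011 − 972 = 39 hPa.
39^0.614 ≈ 9.482.
V ≈ 5.9 × 9.482 ≈ 55.9 kt.

56 kt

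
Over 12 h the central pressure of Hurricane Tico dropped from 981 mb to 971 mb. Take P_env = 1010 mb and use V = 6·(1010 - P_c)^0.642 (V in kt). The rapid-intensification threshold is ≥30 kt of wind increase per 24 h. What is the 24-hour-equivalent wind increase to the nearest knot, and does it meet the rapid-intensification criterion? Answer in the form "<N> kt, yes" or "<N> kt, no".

22 kt, no

V₁: ΔP = 29, V ≈ 6 × 29^0.642 ≈ 52.12 kt.
V₂: ΔP = 39, V ≈ 6 × 39^0.642 ≈ 63.04 kt.
ΔV over 12 h = 10.92 kt → 24 h equivalent = 10.92 × 24/12 ≈ 21.84 kt.
22 kt < 30 kt ⇒ not rapid intensification.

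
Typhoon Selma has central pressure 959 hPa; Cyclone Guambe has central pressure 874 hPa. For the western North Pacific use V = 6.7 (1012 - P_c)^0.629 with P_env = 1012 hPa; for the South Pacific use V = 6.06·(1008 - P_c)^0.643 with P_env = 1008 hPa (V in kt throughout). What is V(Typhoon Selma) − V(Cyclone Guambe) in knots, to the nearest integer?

Typhoon Selma: ΔP = 53; V ≈ 6.7 × 53^0.629 ≈ 81.40 kt.
Cyclone Guambe: ΔP = 134; V ≈ 6.06 × 134^0.643 ≈ 141.32 kt.
Difference ≈ 81.40 − 141.32 = -59.92 → -60 kt.

-60 kt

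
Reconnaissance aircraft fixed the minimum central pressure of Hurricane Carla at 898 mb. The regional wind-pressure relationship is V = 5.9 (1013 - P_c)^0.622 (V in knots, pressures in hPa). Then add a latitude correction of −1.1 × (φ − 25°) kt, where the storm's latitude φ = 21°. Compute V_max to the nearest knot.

117 kt

ΔP = 1013 − 898 = 115 mb.
115^0.622 ≈ 19.132.
V ≈ 5.9 × 19.132 ≈ 112.9 kt.
Latitude correction: −1.1 × (21 − 25) = 4.4 kt.
Corrected V ≈ 117.3 kt → 117 kt.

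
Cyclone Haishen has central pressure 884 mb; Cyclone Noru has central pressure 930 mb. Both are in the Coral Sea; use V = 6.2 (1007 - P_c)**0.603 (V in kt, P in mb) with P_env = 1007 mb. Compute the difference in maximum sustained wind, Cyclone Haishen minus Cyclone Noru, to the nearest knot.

28 kt

Cyclone Haishen: ΔP = 123; V ≈ 6.2 × 123^0.603 ≈ 112.88 kt.
Cyclone Noru: ΔP = 77; V ≈ 6.2 × 77^0.603 ≈ 85.10 kt.
Difference ≈ 112.88 − 85.10 = 27.78 → 28 kt.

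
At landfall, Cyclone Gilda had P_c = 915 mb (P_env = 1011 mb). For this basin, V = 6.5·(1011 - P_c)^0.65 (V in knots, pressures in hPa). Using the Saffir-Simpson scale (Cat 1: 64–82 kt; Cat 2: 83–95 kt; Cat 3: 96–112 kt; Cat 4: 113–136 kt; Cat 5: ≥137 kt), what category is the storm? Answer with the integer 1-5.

ΔP = 1011 − 915 = 96 mb.
V ≈ 6.5 × 96^0.65 = 6.5 × 19.43 ≈ 126 kt.
126 kt falls in the Category 4 band.

4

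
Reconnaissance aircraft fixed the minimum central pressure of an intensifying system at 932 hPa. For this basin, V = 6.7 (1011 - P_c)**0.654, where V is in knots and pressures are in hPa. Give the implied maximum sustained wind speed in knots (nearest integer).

117 kt

ΔP = 1011 − 932 = 79 hPa.
79^0.654 ≈ 17.420.
V ≈ 6.7 × 17.420 ≈ 116.7 kt.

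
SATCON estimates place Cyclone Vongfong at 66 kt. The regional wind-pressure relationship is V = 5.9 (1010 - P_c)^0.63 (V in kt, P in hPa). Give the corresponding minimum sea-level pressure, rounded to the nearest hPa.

ΔP = (V / 5.9)^(1/0.63) = (66/5.9)^1.587.
66/5.9 = 11.186; 11.186^1.587 ≈ 46.19 hPa.
P_c = 1010 − 46.19 = 963.81 ≈ 964 hPa.

964 hPa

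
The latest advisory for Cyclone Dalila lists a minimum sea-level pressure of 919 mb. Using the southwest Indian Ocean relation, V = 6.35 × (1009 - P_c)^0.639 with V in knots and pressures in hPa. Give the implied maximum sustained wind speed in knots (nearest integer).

113 kt

ΔP = 1009 − 919 = 90 mb.
90^0.639 ≈ 17.732.
V ≈ 6.35 × 17.732 ≈ 112.6 kt.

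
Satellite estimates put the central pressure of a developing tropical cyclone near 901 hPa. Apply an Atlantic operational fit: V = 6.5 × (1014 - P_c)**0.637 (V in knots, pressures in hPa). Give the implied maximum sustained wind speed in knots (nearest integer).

132 kt

ΔP = 1014 − 901 = 113 hPa.
113^0.637 ≈ 20.315.
V ≈ 6.5 × 20.315 ≈ 132.0 kt.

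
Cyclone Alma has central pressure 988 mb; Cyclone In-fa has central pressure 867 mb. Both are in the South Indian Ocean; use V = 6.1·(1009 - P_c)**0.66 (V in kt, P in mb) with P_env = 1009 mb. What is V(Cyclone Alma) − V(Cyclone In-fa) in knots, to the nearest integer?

Cyclone Alma: ΔP = 21; V ≈ 6.1 × 21^0.66 ≈ 45.50 kt.
Cyclone In-fa: ΔP = 142; V ≈ 6.1 × 142^0.66 ≈ 160.63 kt.
Difference ≈ 45.50 − 160.63 = -115.13 → -115 kt.

-115 kt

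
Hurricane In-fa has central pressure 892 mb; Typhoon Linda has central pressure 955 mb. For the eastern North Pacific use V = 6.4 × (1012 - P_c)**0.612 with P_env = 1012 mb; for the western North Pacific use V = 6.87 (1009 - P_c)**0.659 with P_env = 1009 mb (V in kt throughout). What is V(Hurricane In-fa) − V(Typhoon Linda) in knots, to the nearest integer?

25 kt

Hurricane In-fa: ΔP = 120; V ≈ 6.4 × 120^0.612 ≈ 119.85 kt.
Typhoon Linda: ΔP = 54; V ≈ 6.87 × 54^0.659 ≈ 95.19 kt.
Difference ≈ 119.85 − 95.19 = 24.66 → 25 kt.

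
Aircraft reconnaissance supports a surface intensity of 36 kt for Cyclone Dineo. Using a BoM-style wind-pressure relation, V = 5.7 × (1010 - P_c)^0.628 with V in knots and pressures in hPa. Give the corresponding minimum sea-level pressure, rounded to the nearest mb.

991 mb

ΔP = (V / 5.7)^(1/0.628) = (36/5.7)^1.592.
36/5.7 = 6.316; 6.316^1.592 ≈ 18.82 mb.
P_c = 1010 − 18.82 = 991.18 ≈ 991 mb.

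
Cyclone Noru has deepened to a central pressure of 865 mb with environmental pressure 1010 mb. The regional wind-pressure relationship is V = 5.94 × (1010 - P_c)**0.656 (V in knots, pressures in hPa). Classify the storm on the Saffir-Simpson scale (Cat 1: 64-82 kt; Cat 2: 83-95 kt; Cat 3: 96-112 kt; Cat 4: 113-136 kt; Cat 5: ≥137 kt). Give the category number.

5

ΔP = 1010 − 865 = 145 mb.
V ≈ 5.94 × 145^0.656 = 5.94 × 26.17 ≈ 155 kt.
155 kt falls in the Category 5 band.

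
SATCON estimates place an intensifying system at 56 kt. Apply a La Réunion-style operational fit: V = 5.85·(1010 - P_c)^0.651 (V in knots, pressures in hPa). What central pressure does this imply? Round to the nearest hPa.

978 hPa

ΔP = (V / 5.85)^(1/0.651) = (56/5.85)^1.536.
56/5.85 = 9.573; 9.573^1.536 ≈ 32.13 hPa.
P_c = 1010 − 32.13 = 977.87 ≈ 978 hPa.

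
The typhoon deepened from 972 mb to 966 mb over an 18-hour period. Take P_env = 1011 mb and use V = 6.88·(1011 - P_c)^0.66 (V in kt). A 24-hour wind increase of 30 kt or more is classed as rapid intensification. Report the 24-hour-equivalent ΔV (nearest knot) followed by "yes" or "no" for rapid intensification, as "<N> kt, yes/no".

V₁: ΔP = 39, V ≈ 6.88 × 39^0.66 ≈ 77.21 kt.
V₂: ΔP = 45, V ≈ 6.88 × 45^0.66 ≈ 84.86 kt.
ΔV over 18 h = 7.65 kt → 24 h equivalent = 7.65 × 24/18 ≈ 10.20 kt.
10 kt < 30 kt ⇒ not rapid intensification.

10 kt, no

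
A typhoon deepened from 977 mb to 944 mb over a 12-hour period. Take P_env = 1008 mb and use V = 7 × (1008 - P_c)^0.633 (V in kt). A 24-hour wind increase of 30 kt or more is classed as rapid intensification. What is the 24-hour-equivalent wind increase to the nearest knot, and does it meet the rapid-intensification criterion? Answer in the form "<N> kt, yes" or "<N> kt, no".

V₁: ΔP = 31, V ≈ 7 × 31^0.633 ≈ 61.54 kt.
V₂: ΔP = 64, V ≈ 7 × 64^0.633 ≈ 97.37 kt.
ΔV over 12 h = 35.83 kt → 24 h equivalent = 35.83 × 24/12 ≈ 71.66 kt.
72 kt ≥ 30 kt ⇒ rapid intensification.

72 kt, yes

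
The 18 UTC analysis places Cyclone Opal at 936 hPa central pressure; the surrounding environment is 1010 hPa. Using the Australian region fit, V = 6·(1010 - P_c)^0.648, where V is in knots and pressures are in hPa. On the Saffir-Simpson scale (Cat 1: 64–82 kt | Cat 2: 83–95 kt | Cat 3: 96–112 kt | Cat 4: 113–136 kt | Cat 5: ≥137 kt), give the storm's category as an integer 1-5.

3

ΔP = 1010 − 936 = 74 hPa.
V ≈ 6 × 74^0.648 = 6 × 16.27 ≈ 98 kt.
98 kt falls in the Category 3 band.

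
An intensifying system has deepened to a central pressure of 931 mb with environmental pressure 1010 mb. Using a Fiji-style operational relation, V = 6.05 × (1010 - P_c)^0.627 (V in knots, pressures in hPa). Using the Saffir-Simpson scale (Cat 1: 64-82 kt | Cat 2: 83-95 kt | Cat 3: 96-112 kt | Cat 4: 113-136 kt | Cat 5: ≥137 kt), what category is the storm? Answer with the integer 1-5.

ΔP = 1010 − 931 = 79 mb.
V ≈ 6.05 × 79^0.627 = 6.05 × 15.48 ≈ 94 kt.
94 kt falls in the Category 2 band.

2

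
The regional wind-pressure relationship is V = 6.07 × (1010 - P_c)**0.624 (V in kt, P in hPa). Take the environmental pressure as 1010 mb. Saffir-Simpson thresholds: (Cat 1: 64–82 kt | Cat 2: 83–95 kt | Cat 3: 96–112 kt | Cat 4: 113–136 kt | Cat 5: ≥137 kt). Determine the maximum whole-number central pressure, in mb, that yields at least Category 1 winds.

Category 1 begins at V = 64 kt.
Required ΔP = (64/6.07)^(1/0.624) = 10.544^1.603 ≈ 43.59 mb.
P_c ≤ 1010 − 43.59 = 966.41, so the highest integer P_c is 966 mb.

966 mb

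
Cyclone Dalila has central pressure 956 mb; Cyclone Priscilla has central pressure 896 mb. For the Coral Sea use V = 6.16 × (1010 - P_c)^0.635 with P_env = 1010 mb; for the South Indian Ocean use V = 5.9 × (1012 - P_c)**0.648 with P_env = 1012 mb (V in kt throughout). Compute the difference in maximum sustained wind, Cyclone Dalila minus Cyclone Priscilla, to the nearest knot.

-51 kt

Cyclone Dalila: ΔP = 54; V ≈ 6.16 × 54^0.635 ≈ 77.56 kt.
Cyclone Priscilla: ΔP = 116; V ≈ 5.9 × 116^0.648 ≈ 128.42 kt.
Difference ≈ 77.56 − 128.42 = -50.86 → -51 kt.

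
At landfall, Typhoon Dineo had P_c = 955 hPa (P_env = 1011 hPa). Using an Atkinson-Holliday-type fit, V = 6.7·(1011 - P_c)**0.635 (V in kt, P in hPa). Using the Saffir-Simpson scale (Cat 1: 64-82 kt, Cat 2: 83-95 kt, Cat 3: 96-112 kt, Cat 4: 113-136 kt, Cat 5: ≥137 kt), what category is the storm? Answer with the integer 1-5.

2

ΔP = 1011 − 955 = 56 hPa.
V ≈ 6.7 × 56^0.635 = 6.7 × 12.89 ≈ 86 kt.
86 kt falls in the Category 2 band.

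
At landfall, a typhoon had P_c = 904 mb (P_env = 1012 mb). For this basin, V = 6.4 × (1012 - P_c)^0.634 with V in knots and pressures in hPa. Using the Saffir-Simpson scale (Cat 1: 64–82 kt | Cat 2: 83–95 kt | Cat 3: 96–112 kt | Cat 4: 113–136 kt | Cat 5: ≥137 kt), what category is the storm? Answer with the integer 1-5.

4

ΔP = 1012 − 904 = 108 mb.
V ≈ 6.4 × 108^0.634 = 6.4 × 19.46 ≈ 125 kt.
125 kt falls in the Category 4 band.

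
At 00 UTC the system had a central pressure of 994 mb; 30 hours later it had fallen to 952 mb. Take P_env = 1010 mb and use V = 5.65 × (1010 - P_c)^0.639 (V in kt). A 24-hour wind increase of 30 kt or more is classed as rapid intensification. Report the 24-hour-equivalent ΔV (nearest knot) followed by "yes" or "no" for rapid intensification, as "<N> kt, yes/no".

V₁: ΔP = 16, V ≈ 5.65 × 16^0.639 ≈ 33.23 kt.
V₂: ΔP = 58, V ≈ 5.65 × 58^0.639 ≈ 75.66 kt.
ΔV over 30 h = 42.43 kt → 24 h equivalent = 42.43 × 24/30 ≈ 33.94 kt.
34 kt ≥ 30 kt ⇒ rapid intensification.

34 kt, yes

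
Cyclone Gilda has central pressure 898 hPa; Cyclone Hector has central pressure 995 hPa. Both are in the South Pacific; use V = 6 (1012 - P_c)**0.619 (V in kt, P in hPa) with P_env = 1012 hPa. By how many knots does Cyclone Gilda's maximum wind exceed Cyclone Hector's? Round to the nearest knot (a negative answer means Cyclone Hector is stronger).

Cyclone Gilda: ΔP = 114; V ≈ 6 × 114^0.619 ≈ 112.56 kt.
Cyclone Hector: ΔP = 17; V ≈ 6 × 17^0.619 ≈ 34.66 kt.
Difference ≈ 112.56 − 34.66 = 77.90 → 78 kt.

78 kt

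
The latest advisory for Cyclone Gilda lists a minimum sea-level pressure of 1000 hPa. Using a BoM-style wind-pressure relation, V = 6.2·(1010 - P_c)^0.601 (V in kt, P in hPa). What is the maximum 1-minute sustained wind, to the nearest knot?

ΔP = 1010 − 1000 = 10 hPa.
10^0.601 ≈ 3.990.
V ≈ 6.2 × 3.990 ≈ 24.7 kt.

25 kt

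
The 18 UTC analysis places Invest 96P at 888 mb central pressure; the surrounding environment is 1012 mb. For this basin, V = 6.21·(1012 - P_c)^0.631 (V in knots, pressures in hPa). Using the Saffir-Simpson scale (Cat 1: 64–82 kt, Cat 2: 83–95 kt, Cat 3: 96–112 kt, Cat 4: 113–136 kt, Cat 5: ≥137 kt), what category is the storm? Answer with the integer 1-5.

ΔP = 1012 − 888 = 124 mb.
V ≈ 6.21 × 124^0.631 = 6.21 × 20.94 ≈ 130 kt.
130 kt falls in the Category 4 band.

4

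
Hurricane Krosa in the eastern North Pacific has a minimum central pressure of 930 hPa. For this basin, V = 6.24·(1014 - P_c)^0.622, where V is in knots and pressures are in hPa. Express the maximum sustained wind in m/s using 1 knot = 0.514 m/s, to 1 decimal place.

50.5 m/s

ΔP = 1014 − 930 = 84 hPa.
V ≈ 6.24 × 84^0.622 = 6.24 × 15.736 ≈ 98.194 kt.
98.194 × 0.514 ≈ 50.47 m/s → 50.5 m/s.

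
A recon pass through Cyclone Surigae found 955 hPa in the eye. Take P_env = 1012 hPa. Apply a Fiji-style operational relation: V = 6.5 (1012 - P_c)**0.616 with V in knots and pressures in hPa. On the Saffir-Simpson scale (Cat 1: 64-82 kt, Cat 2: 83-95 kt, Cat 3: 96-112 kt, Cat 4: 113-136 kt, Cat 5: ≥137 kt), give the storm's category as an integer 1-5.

ΔP = 1012 − 955 = 57 hPa.
V ≈ 6.5 × 57^0.616 = 6.5 × 12.07 ≈ 78 kt.
78 kt falls in the Category 1 band.

1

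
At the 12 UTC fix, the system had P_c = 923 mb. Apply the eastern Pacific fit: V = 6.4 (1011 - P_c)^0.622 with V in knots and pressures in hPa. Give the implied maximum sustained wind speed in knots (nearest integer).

ΔP = 1011 − 923 = 88 mb.
88^0.622 ≈ 16.198.
V ≈ 6.4 × 16.198 ≈ 103.7 kt.

104 kt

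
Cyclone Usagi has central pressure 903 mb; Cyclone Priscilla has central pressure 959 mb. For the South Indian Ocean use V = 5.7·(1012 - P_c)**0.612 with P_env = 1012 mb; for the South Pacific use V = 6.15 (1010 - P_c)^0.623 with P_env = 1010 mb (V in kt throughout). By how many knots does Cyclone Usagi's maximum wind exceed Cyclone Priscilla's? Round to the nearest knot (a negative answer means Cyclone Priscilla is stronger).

29 kt

Cyclone Usagi: ΔP = 109; V ≈ 5.7 × 109^0.612 ≈ 100.64 kt.
Cyclone Priscilla: ΔP = 51; V ≈ 6.15 × 51^0.623 ≈ 71.23 kt.
Difference ≈ 100.64 − 71.23 = 29.41 → 29 kt.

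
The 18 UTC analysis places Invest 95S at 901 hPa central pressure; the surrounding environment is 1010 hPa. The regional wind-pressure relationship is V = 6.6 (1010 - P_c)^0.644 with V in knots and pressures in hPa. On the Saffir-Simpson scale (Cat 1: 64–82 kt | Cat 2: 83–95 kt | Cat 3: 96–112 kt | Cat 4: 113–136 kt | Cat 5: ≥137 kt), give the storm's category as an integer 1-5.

ΔP = 1010 − 901 = 109 hPa.
V ≈ 6.6 × 109^0.644 = 6.6 × 20.52 ≈ 135 kt.
135 kt falls in the Category 4 band.

4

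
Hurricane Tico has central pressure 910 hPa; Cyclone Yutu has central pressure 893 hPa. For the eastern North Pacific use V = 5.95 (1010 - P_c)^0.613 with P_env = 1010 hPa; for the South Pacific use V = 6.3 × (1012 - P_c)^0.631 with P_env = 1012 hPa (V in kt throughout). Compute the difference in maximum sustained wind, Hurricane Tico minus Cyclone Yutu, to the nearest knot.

-28 kt

Hurricane Tico: ΔP = 100; V ≈ 5.95 × 100^0.613 ≈ 100.12 kt.
Cyclone Yutu: ΔP = 119; V ≈ 6.3 × 119^0.631 ≈ 128.53 kt.
Difference ≈ 100.12 − 128.53 = -28.41 → -28 kt.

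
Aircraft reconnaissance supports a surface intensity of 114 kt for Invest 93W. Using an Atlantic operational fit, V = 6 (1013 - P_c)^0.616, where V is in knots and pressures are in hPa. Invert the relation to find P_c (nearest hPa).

ΔP = (V / 6)^(1/0.616) = (114/6)^1.623.
114/6 = 19.000; 19.000^1.623 ≈ 119.10 hPa.
P_c = 1013 − 119.10 = 893.90 ≈ 894 hPa.

894 hPa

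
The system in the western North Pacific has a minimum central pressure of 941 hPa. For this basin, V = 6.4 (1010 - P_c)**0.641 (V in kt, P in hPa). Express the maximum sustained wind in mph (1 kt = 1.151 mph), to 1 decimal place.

ΔP = 1010 − 941 = 69 hPa.
V ≈ 6.4 × 69^0.641 = 6.4 × 15.090 ≈ 96.579 kt.
96.579 × 1.151 ≈ 111.16 mph → 111.2 mph.

111.2 mph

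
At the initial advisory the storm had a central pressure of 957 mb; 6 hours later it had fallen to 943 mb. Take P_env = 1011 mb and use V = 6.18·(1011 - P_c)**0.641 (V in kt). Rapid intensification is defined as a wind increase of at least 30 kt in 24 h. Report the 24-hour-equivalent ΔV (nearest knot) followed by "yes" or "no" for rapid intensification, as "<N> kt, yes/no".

51 kt, yes

V₁: ΔP = 54, V ≈ 6.18 × 54^0.641 ≈ 79.70 kt.
V₂: ΔP = 68, V ≈ 6.18 × 68^0.641 ≈ 92.39 kt.
ΔV over 6 h = 12.69 kt → 24 h equivalent = 12.69 × 24/6 ≈ 50.76 kt.
51 kt ≥ 30 kt ⇒ rapid intensification.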